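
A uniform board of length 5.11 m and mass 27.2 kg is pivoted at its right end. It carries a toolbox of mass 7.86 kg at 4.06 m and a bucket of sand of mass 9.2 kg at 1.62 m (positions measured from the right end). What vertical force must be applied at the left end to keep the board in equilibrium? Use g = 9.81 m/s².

Take moments about the right end.
Beam weight: 27.2 × 9.81 = 266.8 N down at 2.555 m → arm 2.555 m, τ = 266.8 × 2.555 = 681.7 N·m counterclockwise.
Toolbox: 7.86 × 9.81 = 77.11 N down at 4.06 m → arm 4.06 m, τ = 77.11 × 4.06 = 313.1 N·m counterclockwise.
Bucket of sand: 9.2 × 9.81 = 90.25 N down at 1.62 m → arm 1.62 m, τ = 90.25 × 1.62 = 146.2 N·m counterclockwise.
Net moment of the loads = 1141 N·m counterclockwise.
The upward force F acts at the left end, arm 5.11 m, giving F × 5.11 clockwise.
Setting net torque to zero: F × 5.11 = 1141 → F = 1141 / 5.11 = 223 N.

F ≈ 223 N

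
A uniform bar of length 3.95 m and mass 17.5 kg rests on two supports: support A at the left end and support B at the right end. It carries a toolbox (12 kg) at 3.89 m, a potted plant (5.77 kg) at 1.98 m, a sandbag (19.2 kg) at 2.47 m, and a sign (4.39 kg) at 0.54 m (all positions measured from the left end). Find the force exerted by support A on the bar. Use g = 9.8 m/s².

R_A ≈ 223 N

Take moments about support B.
Beam weight: 17.5 × 9.8 = 171.5 N down at 1.975 m → arm 1.975 m, τ = 171.5 × 1.975 = 338.7 N·m counterclockwise.
Toolbox: 12 × 9.8 = 117.6 N down at 3.89 m → arm 0.06 m, τ = 117.6 × 0.06 = 7.056 N·m counterclockwise.
Potted plant: 5.77 × 9.8 = 56.55 N down at 1.98 m → arm 1.97 m, τ = 56.55 × 1.97 = 111.4 N·m counterclockwise.
Sandbag: 19.2 × 9.8 = 188.2 N down at 2.47 m → arm 1.48 m, τ = 188.2 × 1.48 = 278.5 N·m counterclockwise.
Sign: 4.39 × 9.8 = 43.02 N down at 0.54 m → arm 3.41 m, τ = 43.02 × 3.41 = 146.7 N·m counterclockwise.
Net load moment about support B = 882.4 N·m counterclockwise.
Reaction R at support A is upward at 0 m, arm 3.95 m → moment R × 3.95 clockwise.
Setting net torque to zero: R × 3.95 = 882.4 → R = 223 N.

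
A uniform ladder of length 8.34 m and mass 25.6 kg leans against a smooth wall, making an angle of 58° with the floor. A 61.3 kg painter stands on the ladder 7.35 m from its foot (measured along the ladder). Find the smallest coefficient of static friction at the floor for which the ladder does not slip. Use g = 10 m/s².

Take moments about the foot of the ladder.
Ladder weight 25.6×10 = 256 N acts at 4.17 m along the ladder; its horizontal arm is 4.17·cos58° = 2.21 m → τ = 565.8 N·m clockwise.
Painter: 61.3×10 = 613 N at 7.35 m → arm 3.895 m → τ = 2388 N·m clockwise.
Wall normal N acts horizontally at the top; its moment arm is the height L sinθ = 8.34·sin58° = 7.073 m, counterclockwise.
Στ = 0 ⇒ N × 7.073 = 2954 ⇒ N = 417.6 N.
ΣFx = 0 ⇒ f = N_wall = 417.6 N. ΣFy = 0 ⇒ N_floor = 869 N.
μ_min = f / N_floor = 417.6 / 869 = 0.481.

μ_min ≈ 0.481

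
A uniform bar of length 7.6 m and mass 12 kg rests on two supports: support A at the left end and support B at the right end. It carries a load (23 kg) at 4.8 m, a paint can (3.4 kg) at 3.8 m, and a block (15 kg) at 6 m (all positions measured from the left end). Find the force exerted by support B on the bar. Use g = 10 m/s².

R_B ≈ 341 N

Take moments about support A.
Beam weight: 12 × 10 = 120 N down at 3.8 m → arm 3.8 m, τ = 120 × 3.8 = 456 N·m clockwise.
Load: 23 × 10 = 230 N down at 4.8 m → arm 4.8 m, τ = 230 × 4.8 = 1104 N·m clockwise.
Paint can: 3.4 × 10 = 34 N down at 3.8 m → arm 3.8 m, τ = 34 × 3.8 = 129.2 N·m clockwise.
Block: 15 × 10 = 150 N down at 6 m → arm 6 m, τ = 150 × 6 = 900 N·m clockwise.
Net load moment about support A = 2589 N·m clockwise.
Reaction R at support B is upward at 7.6 m, arm 7.6 m → moment R × 7.6 counterclockwise.
Setting net torque to zero: R × 7.6 = 2589 → R = 341 N.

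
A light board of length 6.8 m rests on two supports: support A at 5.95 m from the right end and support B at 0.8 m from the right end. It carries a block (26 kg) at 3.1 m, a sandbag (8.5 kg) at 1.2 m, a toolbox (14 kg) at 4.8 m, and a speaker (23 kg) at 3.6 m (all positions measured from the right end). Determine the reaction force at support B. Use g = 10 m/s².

Taking torques about support A:
Block: 26 × 10 = 260 N down at 3.1 m → arm 2.85 m, τ = 260 × 2.85 = 741 N·m clockwise.
Sandbag: 8.5 × 10 = 85 N down at 1.2 m → arm 4.75 m, τ = 85 × 4.75 = 403.8 N·m clockwise.
Toolbox: 14 × 10 = 140 N down at 4.8 m → arm 1.15 m, τ = 140 × 1.15 = 161 N·m clockwise.
Speaker: 23 × 10 = 230 N down at 3.6 m → arm 2.35 m, τ = 230 × 2.35 = 540.5 N·m clockwise.
Net load moment about support A = 1846 N·m clockwise.
Reaction R at support B is upward at 0.8 m, arm 5.15 m → moment R × 5.15 counterclockwise.
For rotational equilibrium, R × 5.15 = 1846, so R = 358 N.

R_B ≈ 358 N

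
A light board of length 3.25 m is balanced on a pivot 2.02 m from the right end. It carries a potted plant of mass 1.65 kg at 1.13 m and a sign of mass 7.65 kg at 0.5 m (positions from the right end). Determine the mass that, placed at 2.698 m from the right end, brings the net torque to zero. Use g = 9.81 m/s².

Sum moments about the pivot (at 2.02 m from the right end) (the support reaction has zero arm there).
Potted plant: 1.65 × 9.81 = 16.19 N down at 1.13 m → arm 0.89 m, τ = 16.19 × 0.89 = 14.41 N·m clockwise.
Sign: 7.65 × 9.81 = 75.05 N down at 0.5 m → arm 1.52 m, τ = 75.05 × 1.52 = 114.1 N·m clockwise.
Net moment of known loads = 128.5 N·m clockwise.
An unknown mass m at 2.698 m has arm 0.678 m; its moment is m·g·0.678 counterclockwise.
For rotational equilibrium, m × 9.81 × 0.678 = 128.5, so m = 128.5 / (9.81 × 0.678) = 19.3 kg.

m ≈ 19.3 kg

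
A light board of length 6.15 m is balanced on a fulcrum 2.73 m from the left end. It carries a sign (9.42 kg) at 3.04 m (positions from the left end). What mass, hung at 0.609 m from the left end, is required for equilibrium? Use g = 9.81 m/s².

m ≈ 1.38 kg

Sum moments about the fulcrum (at 2.73 m from the left end) (the support reaction has zero arm there).
Sign: 9.42 × 9.81 = 92.41 N down at 3.04 m → arm 0.31 m, τ = 92.41 × 0.31 = 28.65 N·m clockwise.
Net moment of known loads = 28.65 N·m clockwise.
An unknown mass m at 0.609 m has arm 2.121 m; its moment is m·g·2.121 counterclockwise.
Balancing moments: m × 9.81 × 2.121 = 28.65, giving m = 28.65 / (9.81 × 2.121) = 1.38 kg.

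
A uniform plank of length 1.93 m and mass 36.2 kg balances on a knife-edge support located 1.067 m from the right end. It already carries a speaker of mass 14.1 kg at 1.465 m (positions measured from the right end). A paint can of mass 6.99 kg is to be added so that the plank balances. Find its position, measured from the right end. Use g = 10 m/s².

Sum moments about the knife-edge support (at 1.067 m from the right end) (the support reaction has zero arm there).
Beam weight: 36.2 × 10 = 362 N down at 0.965 m → arm 0.102 m, τ = 362 × 0.102 = 36.92 N·m clockwise.
Speaker: 14.1 × 10 = 141 N down at 1.465 m → arm 0.398 m, τ = 141 × 0.398 = 56.12 N·m counterclockwise.
Net moment of existing loads = 19.2 N·m counterclockwise.
The paint can weighs 6.99 × 10 = 69.9 N and must supply an equal clockwise moment, so its lever arm about the knife-edge support is 19.2 / 69.9 = 0.275 m.
That puts it at 1.067 − 0.275 = 0.792 m from the right end.

x ≈ 0.792 m from the right end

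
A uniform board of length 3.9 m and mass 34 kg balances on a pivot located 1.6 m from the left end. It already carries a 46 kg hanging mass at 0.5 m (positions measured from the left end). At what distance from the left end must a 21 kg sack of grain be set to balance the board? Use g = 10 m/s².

x ≈ 3.44 m from the left end

Take moments about the pivot (at 1.6 m from the left end).
Beam weight: 34 × 10 = 340 N down at 1.95 m → arm 0.35 m, τ = 340 × 0.35 = 119 N·m clockwise.
Hanging mass: 46 × 10 = 460 N down at 0.5 m → arm 1.1 m, τ = 460 × 1.1 = 506 N·m counterclockwise.
Net moment of existing loads = 387 N·m counterclockwise.
The sack of grain weighs 21 × 10 = 210 N and must supply an equal clockwise moment, so its lever arm about the pivot is 387 / 210 = 1.84 m.
That puts it at 1.6 + 1.84 = 3.44 m from the left end.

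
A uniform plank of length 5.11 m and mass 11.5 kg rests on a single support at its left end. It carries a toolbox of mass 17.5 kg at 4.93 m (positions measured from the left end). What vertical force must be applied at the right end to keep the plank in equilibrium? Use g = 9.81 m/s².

F ≈ 222 N

Sum moments about the left end (the unknown pivot reaction has zero arm there).
Beam weight: 11.5 × 9.81 = 112.8 N down at 2.555 m → arm 2.555 m, τ = 112.8 × 2.555 = 288.2 N·m clockwise.
Toolbox: 17.5 × 9.81 = 171.7 N down at 4.93 m → arm 4.93 m, τ = 171.7 × 4.93 = 846.5 N·m clockwise.
Net moment of the loads = 1135 N·m clockwise.
The upward force F acts at the right end, arm 5.11 m, giving F × 5.11 counterclockwise.
Setting net torque to zero: F × 5.11 = 1135 → F = 1135 / 5.11 = 222 N.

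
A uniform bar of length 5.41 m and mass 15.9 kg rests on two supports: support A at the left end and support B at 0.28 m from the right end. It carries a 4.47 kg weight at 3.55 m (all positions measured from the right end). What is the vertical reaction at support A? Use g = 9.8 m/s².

R_A ≈ 102 N

Taking torques about support B:
Beam weight: 15.9 × 9.8 = 155.8 N down at 2.705 m → arm 2.425 m, τ = 155.8 × 2.425 = 377.8 N·m counterclockwise.
Weight: 4.47 × 9.8 = 43.81 N down at 3.55 m → arm 3.27 m, τ = 43.81 × 3.27 = 143.3 N·m counterclockwise.
Net load moment about support B = 521.1 N·m counterclockwise.
Reaction R at support A is upward at 5.41 m, arm 5.13 m → moment R × 5.13 clockwise.
Στ = 0 ⇒ R × 5.13 = 521.1 ⇒ R = 102 N.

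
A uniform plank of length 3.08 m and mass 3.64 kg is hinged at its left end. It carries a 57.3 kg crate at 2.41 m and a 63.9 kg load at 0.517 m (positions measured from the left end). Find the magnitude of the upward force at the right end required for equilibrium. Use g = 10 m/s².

F ≈ 574 N

About the left end:
Beam weight: 3.64 × 10 = 36.4 N down at 1.54 m → arm 1.54 m, τ = 36.4 × 1.54 = 56.06 N·m clockwise.
Crate: 57.3 × 10 = 573 N down at 2.41 m → arm 2.41 m, τ = 573 × 2.41 = 1381 N·m clockwise.
Load: 63.9 × 10 = 639 N down at 0.517 m → arm 0.517 m, τ = 639 × 0.517 = 330.4 N·m clockwise.
Net moment of the loads = 1767 N·m clockwise.
The upward force F acts at the right end, arm 3.08 m, giving F × 3.08 counterclockwise.
Στ = 0 ⇒ F × 3.08 = 1767 ⇒ F = 1767 / 3.08 = 574 N.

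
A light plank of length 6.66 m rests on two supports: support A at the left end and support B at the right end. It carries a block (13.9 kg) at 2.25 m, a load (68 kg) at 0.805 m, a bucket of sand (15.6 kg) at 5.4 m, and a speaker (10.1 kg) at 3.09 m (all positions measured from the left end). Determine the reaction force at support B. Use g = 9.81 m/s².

R_B ≈ 297 N

Take moments about support A.
Block: 13.9 × 9.81 = 136.4 N down at 2.25 m → arm 2.25 m, τ = 136.4 × 2.25 = 306.9 N·m clockwise.
Load: 68 × 9.81 = 667.1 N down at 0.805 m → arm 0.805 m, τ = 667.1 × 0.805 = 537 N·m clockwise.
Bucket of sand: 15.6 × 9.81 = 153 N down at 5.4 m → arm 5.4 m, τ = 153 × 5.4 = 826.2 N·m clockwise.
Speaker: 10.1 × 9.81 = 99.08 N down at 3.09 m → arm 3.09 m, τ = 99.08 × 3.09 = 306.2 N·m clockwise.
Net load moment about support A = 1976 N·m clockwise.
Reaction R at support B is upward at 6.66 m, arm 6.66 m → moment R × 6.66 counterclockwise.
Στ = 0 ⇒ R × 6.66 = 1976 ⇒ R = 297 N.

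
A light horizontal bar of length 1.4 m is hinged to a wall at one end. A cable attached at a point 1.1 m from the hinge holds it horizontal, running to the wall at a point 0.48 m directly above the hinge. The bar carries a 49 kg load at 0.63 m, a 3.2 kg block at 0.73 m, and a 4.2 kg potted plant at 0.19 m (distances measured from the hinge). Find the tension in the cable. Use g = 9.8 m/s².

T ≈ 757 N

About the hinge:
Load: 49 × 9.8 = 480.2 N down at 0.63 m → arm 0.63 m, τ = 480.2 × 0.63 = 302.5 N·m clockwise.
Block: 3.2 × 9.8 = 31.36 N down at 0.73 m → arm 0.73 m, τ = 31.36 × 0.73 = 22.89 N·m clockwise.
Potted plant: 4.2 × 9.8 = 41.16 N down at 0.19 m → arm 0.19 m, τ = 41.16 × 0.19 = 7.82 N·m clockwise.
Total clockwise load moment = 333.2 N·m.
The cable tension T acts at 1.1 m; only its component perpendicular to the bar, T sinθ, produces torque. sinθ = h/√(h²+d²) = 0.48/√(0.48²+1.1²) = 0.3999.
Setting net torque to zero: T × 1.1 × 0.3999 = 333.2 → T = 333.2 / 0.4399 = 757 N.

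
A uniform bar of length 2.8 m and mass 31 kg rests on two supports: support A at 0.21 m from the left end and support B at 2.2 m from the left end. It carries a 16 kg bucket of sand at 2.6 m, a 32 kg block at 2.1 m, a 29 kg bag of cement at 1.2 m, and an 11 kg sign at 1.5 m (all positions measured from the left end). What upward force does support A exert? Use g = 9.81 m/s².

R_A ≈ 287 N

Sum moments about support B (its reaction then has zero moment arm).
Beam weight: 31 × 9.81 = 304.1 N down at 1.4 m → arm 0.8 m, τ = 304.1 × 0.8 = 243.3 N·m counterclockwise.
Bucket of sand: 16 × 9.81 = 157 N down at 2.6 m → arm 0.4 m, τ = 157 × 0.4 = 62.8 N·m clockwise.
Block: 32 × 9.81 = 313.9 N down at 2.1 m → arm 0.1 m, τ = 313.9 × 0.1 = 31.39 N·m counterclockwise.
Bag of cement: 29 × 9.81 = 284.5 N down at 1.2 m → arm 1 m, τ = 284.5 × 1 = 284.5 N·m counterclockwise.
Sign: 11 × 9.81 = 107.9 N down at 1.5 m → arm 0.7 m, τ = 107.9 × 0.7 = 75.53 N·m counterclockwise.
Net load moment about support B = 571.9 N·m counterclockwise.
Reaction R at support A is upward at 0.21 m, arm 1.99 m → moment R × 1.99 clockwise.
For rotational equilibrium, R × 1.99 = 571.9, so R = 287 N.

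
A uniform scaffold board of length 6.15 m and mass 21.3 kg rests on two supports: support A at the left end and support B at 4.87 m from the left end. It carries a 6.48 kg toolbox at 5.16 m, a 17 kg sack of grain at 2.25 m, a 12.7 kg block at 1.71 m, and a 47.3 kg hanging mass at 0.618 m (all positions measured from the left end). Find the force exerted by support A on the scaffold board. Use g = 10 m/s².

Sum moments about support B (its reaction then has zero moment arm).
Beam weight: 21.3 × 10 = 213 N down at 3.075 m → arm 1.795 m, τ = 213 × 1.795 = 382.3 N·m counterclockwise.
Toolbox: 6.48 × 10 = 64.8 N down at 5.16 m → arm 0.29 m, τ = 64.8 × 0.29 = 18.79 N·m clockwise.
Sack of grain: 17 × 10 = 170 N down at 2.25 m → arm 2.62 m, τ = 170 × 2.62 = 445.4 N·m counterclockwise.
Block: 12.7 × 10 = 127 N down at 1.71 m → arm 3.16 m, τ = 127 × 3.16 = 401.3 N·m counterclockwise.
Hanging mass: 47.3 × 10 = 473 N down at 0.618 m → arm 4.252 m, τ = 473 × 4.252 = 2011 N·m counterclockwise.
Net load moment about support B = 3221 N·m counterclockwise.
Reaction R at support A is upward at 0 m, arm 4.87 m → moment R × 4.87 clockwise.
For rotational equilibrium, R × 4.87 = 3221, so R = 661 N.

R_A ≈ 661 N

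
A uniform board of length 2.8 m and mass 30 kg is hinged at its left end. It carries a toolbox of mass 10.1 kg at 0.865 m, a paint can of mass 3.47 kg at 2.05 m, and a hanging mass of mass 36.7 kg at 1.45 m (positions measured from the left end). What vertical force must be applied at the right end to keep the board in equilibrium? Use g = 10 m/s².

Taking torques about the left end:
Beam weight: 30 × 10 = 300 N down at 1.4 m → arm 1.4 m, τ = 300 × 1.4 = 420 N·m clockwise.
Toolbox: 10.1 × 10 = 101 N down at 0.865 m → arm 0.865 m, τ = 101 × 0.865 = 87.36 N·m clockwise.
Paint can: 3.47 × 10 = 34.7 N down at 2.05 m → arm 2.05 m, τ = 34.7 × 2.05 = 71.14 N·m clockwise.
Hanging mass: 36.7 × 10 = 367 N down at 1.45 m → arm 1.45 m, τ = 367 × 1.45 = 532.1 N·m clockwise.
Net moment of the loads = 1111 N·m clockwise.
The upward force F acts at the right end, arm 2.8 m, giving F × 2.8 counterclockwise.
Στ = 0 ⇒ F × 2.8 = 1111 ⇒ F = 1111 / 2.8 = 397 N.

F ≈ 397 N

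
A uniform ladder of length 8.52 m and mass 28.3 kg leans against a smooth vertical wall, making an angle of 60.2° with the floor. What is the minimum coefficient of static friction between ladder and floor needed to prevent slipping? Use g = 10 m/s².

Taking torques about the foot of the ladder:
Ladder weight 28.3×10 = 283 N acts at 4.26 m along the ladder; its horizontal arm is 4.26·cos60.2° = 2.117 m → τ = 599.1 N·m clockwise.
Wall normal N acts horizontally at the top; its moment arm is the height L sinθ = 8.52·sin60.2° = 7.393 m, counterclockwise.
For rotational equilibrium, N × 7.393 = 599.1, so N = 81.04 N.
ΣFx = 0 ⇒ f = N_wall = 81.04 N. ΣFy = 0 ⇒ N_floor = 283 N.
μ_min = f / N_floor = 81.04 / 283 = 0.286.

μ_min ≈ 0.286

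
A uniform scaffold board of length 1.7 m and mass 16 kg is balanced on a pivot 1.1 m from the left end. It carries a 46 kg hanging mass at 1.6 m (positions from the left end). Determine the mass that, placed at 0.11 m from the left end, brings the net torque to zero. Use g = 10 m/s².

m ≈ 19.2 kg

Taking torques about the pivot (at 1.1 m from the left end):
Beam weight: 16 × 10 = 160 N down at 0.85 m → arm 0.25 m, τ = 160 × 0.25 = 40 N·m counterclockwise.
Hanging mass: 46 × 10 = 460 N down at 1.6 m → arm 0.5 m, τ = 460 × 0.5 = 230 N·m clockwise.
Net moment of known loads = 190 N·m clockwise.
An unknown mass m at 0.11 m has arm 0.99 m; its moment is m·g·0.99 counterclockwise.
Στ = 0 ⇒ m × 10 × 0.99 = 190 ⇒ m = 190 / (10 × 0.99) = 19.2 kg.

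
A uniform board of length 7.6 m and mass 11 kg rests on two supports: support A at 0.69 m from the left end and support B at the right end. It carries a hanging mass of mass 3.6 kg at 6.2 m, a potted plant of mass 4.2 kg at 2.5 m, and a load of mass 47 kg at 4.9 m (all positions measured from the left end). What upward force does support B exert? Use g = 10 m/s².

Sum moments about support A (its reaction then has zero moment arm).
Beam weight: 11 × 10 = 110 N down at 3.8 m → arm 3.11 m, τ = 110 × 3.11 = 342.1 N·m clockwise.
Hanging mass: 3.6 × 10 = 36 N down at 6.2 m → arm 5.51 m, τ = 36 × 5.51 = 198.4 N·m clockwise.
Potted plant: 4.2 × 10 = 42 N down at 2.5 m → arm 1.81 m, τ = 42 × 1.81 = 76.02 N·m clockwise.
Load: 47 × 10 = 470 N down at 4.9 m → arm 4.21 m, τ = 470 × 4.21 = 1979 N·m clockwise.
Net load moment about support A = 2596 N·m clockwise.
Reaction R at support B is upward at 7.6 m, arm 6.91 m → moment R × 6.91 counterclockwise.
For rotational equilibrium, R × 6.91 = 2596, so R = 376 N.

R_B ≈ 376 N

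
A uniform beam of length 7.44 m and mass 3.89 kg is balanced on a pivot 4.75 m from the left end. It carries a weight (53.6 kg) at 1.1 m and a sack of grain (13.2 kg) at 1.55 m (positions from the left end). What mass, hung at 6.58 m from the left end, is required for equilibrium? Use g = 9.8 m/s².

m ≈ 132 kg

Taking torques about the pivot (at 4.75 m from the left end):
Beam weight: 3.89 × 9.8 = 38.12 N down at 3.72 m → arm 1.03 m, τ = 38.12 × 1.03 = 39.26 N·m counterclockwise.
Weight: 53.6 × 9.8 = 525.3 N down at 1.1 m → arm 3.65 m, τ = 525.3 × 3.65 = 1917 N·m counterclockwise.
Sack of grain: 13.2 × 9.8 = 129.4 N down at 1.55 m → arm 3.2 m, τ = 129.4 × 3.2 = 414.1 N·m counterclockwise.
Net moment of known loads = 2370 N·m counterclockwise.
An unknown mass m at 6.58 m has arm 1.83 m; its moment is m·g·1.83 clockwise.
For rotational equilibrium, m × 9.8 × 1.83 = 2370, so m = 2370 / (9.8 × 1.83) = 132 kg.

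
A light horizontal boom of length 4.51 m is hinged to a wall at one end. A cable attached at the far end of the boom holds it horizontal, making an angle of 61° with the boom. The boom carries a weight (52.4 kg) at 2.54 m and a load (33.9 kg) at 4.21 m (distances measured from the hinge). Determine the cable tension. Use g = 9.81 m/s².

T ≈ 686 N

Taking torques about the hinge:
Weight: 52.4 × 9.81 = 514 N down at 2.54 m → arm 2.54 m, τ = 514 × 2.54 = 1306 N·m clockwise.
Load: 33.9 × 9.81 = 332.6 N down at 4.21 m → arm 4.21 m, τ = 332.6 × 4.21 = 1400 N·m clockwise.
Total clockwise load moment = 2706 N·m.
The cable tension T acts at 4.51 m; only its component perpendicular to the boom, T sinθ, produces torque. sin 61° = 0.8746.
Στ = 0 ⇒ T × 4.51 × 0.8746 = 2706 ⇒ T = 2706 / 3.944 = 686 N.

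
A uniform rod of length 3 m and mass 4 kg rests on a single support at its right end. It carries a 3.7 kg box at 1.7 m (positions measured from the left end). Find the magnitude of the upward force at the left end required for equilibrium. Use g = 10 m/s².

F ≈ 36 N

Sum moments about the right end (the unknown pivot reaction has zero arm there).
Beam weight: 4 × 10 = 40 N down at 1.5 m → arm 1.5 m, τ = 40 × 1.5 = 60 N·m counterclockwise.
Box: 3.7 × 10 = 37 N down at 1.7 m → arm 1.3 m, τ = 37 × 1.3 = 48.1 N·m counterclockwise.
Net moment of the loads = 108.1 N·m counterclockwise.
The upward force F acts at the left end, arm 3 m, giving F × 3 clockwise.
Στ = 0 ⇒ F × 3 = 108.1 ⇒ F = 108.1 / 3 = 36 N.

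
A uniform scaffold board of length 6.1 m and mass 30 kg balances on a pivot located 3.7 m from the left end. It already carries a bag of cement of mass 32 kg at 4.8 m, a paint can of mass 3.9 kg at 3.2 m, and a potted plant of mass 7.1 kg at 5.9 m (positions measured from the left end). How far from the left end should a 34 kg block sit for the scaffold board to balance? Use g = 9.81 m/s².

Choose the pivot (at 3.7 m from the left end) as the axis so the support reaction has zero arm there.
Beam weight: 30 × 9.81 = 294.3 N down at 3.05 m → arm 0.65 m, τ = 294.3 × 0.65 = 191.3 N·m counterclockwise.
Bag of cement: 32 × 9.81 = 313.9 N down at 4.8 m → arm 1.1 m, τ = 313.9 × 1.1 = 345.3 N·m clockwise.
Paint can: 3.9 × 9.81 = 38.26 N down at 3.2 m → arm 0.5 m, τ = 38.26 × 0.5 = 19.13 N·m counterclockwise.
Potted plant: 7.1 × 9.81 = 69.65 N down at 5.9 m → arm 2.2 m, τ = 69.65 × 2.2 = 153.2 N·m clockwise.
Net moment of existing loads = 288.1 N·m clockwise.
The block weighs 34 × 9.81 = 333.5 N and must supply an equal counterclockwise moment, so its lever arm about the pivot is 288.1 / 333.5 = 0.864 m.
That puts it at 3.7 − 0.864 = 2.84 m from the left end.

x ≈ 2.84 m from the left end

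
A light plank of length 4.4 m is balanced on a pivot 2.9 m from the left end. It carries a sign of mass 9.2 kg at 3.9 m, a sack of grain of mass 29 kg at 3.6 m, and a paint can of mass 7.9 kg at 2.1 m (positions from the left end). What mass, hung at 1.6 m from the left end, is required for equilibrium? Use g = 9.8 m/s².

About the pivot (at 2.9 m from the left end):
Sign: 9.2 × 9.8 = 90.16 N down at 3.9 m → arm 1 m, τ = 90.16 × 1 = 90.16 N·m clockwise.
Sack of grain: 29 × 9.8 = 284.2 N down at 3.6 m → arm 0.7 m, τ = 284.2 × 0.7 = 198.9 N·m clockwise.
Paint can: 7.9 × 9.8 = 77.42 N down at 2.1 m → arm 0.8 m, τ = 77.42 × 0.8 = 61.94 N·m counterclockwise.
Net moment of known loads = 227.1 N·m clockwise.
An unknown mass m at 1.6 m has arm 1.3 m; its moment is m·g·1.3 counterclockwise.
For rotational equilibrium, m × 9.8 × 1.3 = 227.1, so m = 227.1 / (9.8 × 1.3) = 17.8 kg.

m ≈ 17.8 kg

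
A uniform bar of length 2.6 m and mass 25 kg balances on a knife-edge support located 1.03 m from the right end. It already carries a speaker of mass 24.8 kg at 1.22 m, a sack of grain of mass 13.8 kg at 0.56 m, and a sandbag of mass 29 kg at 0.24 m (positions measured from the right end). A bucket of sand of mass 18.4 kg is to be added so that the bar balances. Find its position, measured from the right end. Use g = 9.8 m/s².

Take moments about the knife-edge support (at 1.03 m from the right end).
Beam weight: 25 × 9.8 = 245 N down at 1.3 m → arm 0.27 m, τ = 245 × 0.27 = 66.15 N·m counterclockwise.
Speaker: 24.8 × 9.8 = 243 N down at 1.22 m → arm 0.19 m, τ = 243 × 0.19 = 46.17 N·m counterclockwise.
Sack of grain: 13.8 × 9.8 = 135.2 N down at 0.56 m → arm 0.47 m, τ = 135.2 × 0.47 = 63.54 N·m clockwise.
Sandbag: 29 × 9.8 = 284.2 N down at 0.24 m → arm 0.79 m, τ = 284.2 × 0.79 = 224.5 N·m clockwise.
Net moment of existing loads = 175.7 N·m clockwise.
The bucket of sand weighs 18.4 × 9.8 = 180.3 N and must supply an equal counterclockwise moment, so its lever arm about the knife-edge support is 175.7 / 180.3 = 0.974 m.
That puts it at 1.03 + 0.974 = 2 m from the right end.

x ≈ 2 m from the right end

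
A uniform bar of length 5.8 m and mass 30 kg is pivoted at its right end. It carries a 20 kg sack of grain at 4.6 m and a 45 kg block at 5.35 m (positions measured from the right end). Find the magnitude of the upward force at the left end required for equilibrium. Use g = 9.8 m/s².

Take moments about the right end.
Beam weight: 30 × 9.8 = 294 N down at 2.9 m → arm 2.9 m, τ = 294 × 2.9 = 852.6 N·m counterclockwise.
Sack of grain: 20 × 9.8 = 196 N down at 4.6 m → arm 4.6 m, τ = 196 × 4.6 = 901.6 N·m counterclockwise.
Block: 45 × 9.8 = 441 N down at 5.35 m → arm 5.35 m, τ = 441 × 5.35 = 2359 N·m counterclockwise.
Net moment of the loads = 4113 N·m counterclockwise.
The upward force F acts at the left end, arm 5.8 m, giving F × 5.8 clockwise.
Στ = 0 ⇒ F × 5.8 = 4113 ⇒ F = 4113 / 5.8 = 709 N.

F ≈ 709 N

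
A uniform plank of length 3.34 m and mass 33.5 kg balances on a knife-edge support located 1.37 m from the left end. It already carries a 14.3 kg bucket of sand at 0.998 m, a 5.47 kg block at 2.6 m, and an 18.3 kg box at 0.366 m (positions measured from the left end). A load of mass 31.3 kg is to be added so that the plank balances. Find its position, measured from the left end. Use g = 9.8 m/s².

Take moments about the knife-edge support (at 1.37 m from the left end).
Beam weight: 33.5 × 9.8 = 328.3 N down at 1.67 m → arm 0.3 m, τ = 328.3 × 0.3 = 98.49 N·m clockwise.
Bucket of sand: 14.3 × 9.8 = 140.1 N down at 0.998 m → arm 0.372 m, τ = 140.1 × 0.372 = 52.12 N·m counterclockwise.
Block: 5.47 × 9.8 = 53.61 N down at 2.6 m → arm 1.23 m, τ = 53.61 × 1.23 = 65.94 N·m clockwise.
Box: 18.3 × 9.8 = 179.3 N down at 0.366 m → arm 1.004 m, τ = 179.3 × 1.004 = 180 N·m counterclockwise.
Net moment of existing loads = 67.69 N·m counterclockwise.
The load weighs 31.3 × 9.8 = 306.7 N and must supply an equal clockwise moment, so its lever arm about the knife-edge support is 67.69 / 306.7 = 0.221 m.
That puts it at 1.37 + 0.221 = 1.59 m from the left end.

x ≈ 1.59 m from the left end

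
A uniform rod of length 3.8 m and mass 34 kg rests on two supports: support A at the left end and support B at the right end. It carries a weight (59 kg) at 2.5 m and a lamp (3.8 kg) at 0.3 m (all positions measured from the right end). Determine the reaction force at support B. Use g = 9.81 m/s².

R_B ≈ 399 N

Take moments about support A.
Beam weight: 34 × 9.81 = 333.5 N down at 1.9 m → arm 1.9 m, τ = 333.5 × 1.9 = 633.6 N·m clockwise.
Weight: 59 × 9.81 = 578.8 N down at 2.5 m → arm 1.3 m, τ = 578.8 × 1.3 = 752.4 N·m clockwise.
Lamp: 3.8 × 9.81 = 37.28 N down at 0.3 m → arm 3.5 m, τ = 37.28 × 3.5 = 130.5 N·m clockwise.
Net load moment about support A = 1516 N·m clockwise.
Reaction R at support B is upward at 0 m, arm 3.8 m → moment R × 3.8 counterclockwise.
Balancing moments: R × 3.8 = 1516, giving R = 399 N.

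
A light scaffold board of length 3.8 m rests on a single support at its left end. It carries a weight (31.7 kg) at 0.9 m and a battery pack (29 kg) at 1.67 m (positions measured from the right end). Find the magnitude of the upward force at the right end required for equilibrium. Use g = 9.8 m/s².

F ≈ 396 N

Sum moments about the left end (the unknown pivot reaction has zero arm there).
Weight: 31.7 × 9.8 = 310.7 N down at 0.9 m → arm 2.9 m, τ = 310.7 × 2.9 = 901 N·m clockwise.
Battery pack: 29 × 9.8 = 284.2 N down at 1.67 m → arm 2.13 m, τ = 284.2 × 2.13 = 605.3 N·m clockwise.
Net moment of the loads = 1506 N·m clockwise.
The upward force F acts at the right end, arm 3.8 m, giving F × 3.8 counterclockwise.
Setting net torque to zero: F × 3.8 = 1506 → F = 1506 / 3.8 = 396 N.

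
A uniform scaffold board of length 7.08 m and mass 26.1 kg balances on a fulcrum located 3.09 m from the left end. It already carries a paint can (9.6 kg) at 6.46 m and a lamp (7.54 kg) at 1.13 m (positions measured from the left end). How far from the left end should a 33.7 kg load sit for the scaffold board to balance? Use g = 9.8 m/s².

x ≈ 2.22 m from the left end

Take moments about the fulcrum (at 3.09 m from the left end).
Beam weight: 26.1 × 9.8 = 255.8 N down at 3.54 m → arm 0.45 m, τ = 255.8 × 0.45 = 115.1 N·m clockwise.
Paint can: 9.6 × 9.8 = 94.08 N down at 6.46 m → arm 3.37 m, τ = 94.08 × 3.37 = 317 N·m clockwise.
Lamp: 7.54 × 9.8 = 73.89 N down at 1.13 m → arm 1.96 m, τ = 73.89 × 1.96 = 144.8 N·m counterclockwise.
Net moment of existing loads = 287.3 N·m clockwise.
The load weighs 33.7 × 9.8 = 330.3 N and must supply an equal counterclockwise moment, so its lever arm about the fulcrum is 287.3 / 330.3 = 0.87 m.
That puts it at 3.09 − 0.87 = 2.22 m from the left end.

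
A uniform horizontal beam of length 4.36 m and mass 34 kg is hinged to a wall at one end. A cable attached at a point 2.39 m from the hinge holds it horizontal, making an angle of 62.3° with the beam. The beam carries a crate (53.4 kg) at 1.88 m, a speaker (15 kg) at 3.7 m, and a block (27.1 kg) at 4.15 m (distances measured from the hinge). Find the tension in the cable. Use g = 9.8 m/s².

T ≈ 1590 N

Choose the hinge as the axis so the unknown hinge reaction has zero arm there.
Beam weight: 34 × 9.8 = 333.2 N down at 2.18 m → arm 2.18 m, τ = 333.2 × 2.18 = 726.4 N·m clockwise.
Crate: 53.4 × 9.8 = 523.3 N down at 1.88 m → arm 1.88 m, τ = 523.3 × 1.88 = 983.8 N·m clockwise.
Speaker: 15 × 9.8 = 147 N down at 3.7 m → arm 3.7 m, τ = 147 × 3.7 = 543.9 N·m clockwise.
Block: 27.1 × 9.8 = 265.6 N down at 4.15 m → arm 4.15 m, τ = 265.6 × 4.15 = 1102 N·m clockwise.
Total clockwise load moment = 3356 N·m.
The cable tension T acts at 2.39 m; only its component perpendicular to the beam, T sinθ, produces torque. sin 62.3° = 0.8854.
Στ = 0 ⇒ T × 2.39 × 0.8854 = 3356 ⇒ T = 3356 / 2.116 = 1590 N.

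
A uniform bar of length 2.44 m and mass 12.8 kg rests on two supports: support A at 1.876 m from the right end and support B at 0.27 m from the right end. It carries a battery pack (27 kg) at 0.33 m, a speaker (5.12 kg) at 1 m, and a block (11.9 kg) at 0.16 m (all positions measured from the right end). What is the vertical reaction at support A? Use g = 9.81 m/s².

Choose support B as the axis so its reaction then has zero moment arm.
Beam weight: 12.8 × 9.81 = 125.6 N down at 1.22 m → arm 0.95 m, τ = 125.6 × 0.95 = 119.3 N·m counterclockwise.
Battery pack: 27 × 9.81 = 264.9 N down at 0.33 m → arm 0.06 m, τ = 264.9 × 0.06 = 15.89 N·m counterclockwise.
Speaker: 5.12 × 9.81 = 50.23 N down at 1 m → arm 0.73 m, τ = 50.23 × 0.73 = 36.67 N·m counterclockwise.
Block: 11.9 × 9.81 = 116.7 N down at 0.16 m → arm 0.11 m, τ = 116.7 × 0.11 = 12.84 N·m clockwise.
Net load moment about support B = 159 N·m counterclockwise.
Reaction R at support A is upward at 1.876 m, arm 1.606 m → moment R × 1.606 clockwise.
For rotational equilibrium, R × 1.606 = 159, so R = 99 N.

R_A ≈ 99 N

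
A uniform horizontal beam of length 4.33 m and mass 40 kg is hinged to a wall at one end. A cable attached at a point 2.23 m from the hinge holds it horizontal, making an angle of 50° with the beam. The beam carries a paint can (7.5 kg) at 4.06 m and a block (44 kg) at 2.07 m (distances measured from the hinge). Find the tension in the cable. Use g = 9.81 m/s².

Taking torques about the hinge:
Beam weight: 40 × 9.81 = 392.4 N down at 2.165 m → arm 2.165 m, τ = 392.4 × 2.165 = 849.5 N·m clockwise.
Paint can: 7.5 × 9.81 = 73.58 N down at 4.06 m → arm 4.06 m, τ = 73.58 × 4.06 = 298.7 N·m clockwise.
Block: 44 × 9.81 = 431.6 N down at 2.07 m → arm 2.07 m, τ = 431.6 × 2.07 = 893.4 N·m clockwise.
Total clockwise load moment = 2042 N·m.
The cable tension T acts at 2.23 m; only its component perpendicular to the beam, T sinθ, produces torque. sin 50° = 0.766.
Setting net torque to zero: T × 2.23 × 0.766 = 2042 → T = 2042 / 1.708 = 1200 N.

T ≈ 1200 N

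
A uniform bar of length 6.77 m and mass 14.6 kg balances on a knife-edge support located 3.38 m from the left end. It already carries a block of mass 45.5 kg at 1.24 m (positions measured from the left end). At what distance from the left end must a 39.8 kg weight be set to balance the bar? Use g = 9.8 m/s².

x ≈ 5.82 m from the left end

Sum moments about the knife-edge support (at 3.38 m from the left end) (the support reaction has zero arm there).
Beam weight: 14.6 × 9.8 = 143.1 N down at 3.385 m → arm 0.005 m, τ = 143.1 × 0.005 = 0.7155 N·m clockwise.
Block: 45.5 × 9.8 = 445.9 N down at 1.24 m → arm 2.14 m, τ = 445.9 × 2.14 = 954.2 N·m counterclockwise.
Net moment of existing loads = 953.5 N·m counterclockwise.
The weight weighs 39.8 × 9.8 = 390 N and must supply an equal clockwise moment, so its lever arm about the knife-edge support is 953.5 / 390 = 2.44 m.
That puts it at 3.38 + 2.44 = 5.82 m from the left end.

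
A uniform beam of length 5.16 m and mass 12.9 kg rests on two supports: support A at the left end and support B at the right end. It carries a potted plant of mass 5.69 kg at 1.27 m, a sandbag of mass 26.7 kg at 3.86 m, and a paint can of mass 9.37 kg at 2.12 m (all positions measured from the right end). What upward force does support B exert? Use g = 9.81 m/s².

Choose support A as the axis so its reaction then has zero moment arm.
Beam weight: 12.9 × 9.81 = 126.5 N down at 2.58 m → arm 2.58 m, τ = 126.5 × 2.58 = 326.4 N·m clockwise.
Potted plant: 5.69 × 9.81 = 55.82 N down at 1.27 m → arm 3.89 m, τ = 55.82 × 3.89 = 217.1 N·m clockwise.
Sandbag: 26.7 × 9.81 = 261.9 N down at 3.86 m → arm 1.3 m, τ = 261.9 × 1.3 = 340.5 N·m clockwise.
Paint can: 9.37 × 9.81 = 91.92 N down at 2.12 m → arm 3.04 m, τ = 91.92 × 3.04 = 279.4 N·m clockwise.
Net load moment about support A = 1163 N·m clockwise.
Reaction R at support B is upward at 0 m, arm 5.16 m → moment R × 5.16 counterclockwise.
For rotational equilibrium, R × 5.16 = 1163, so R = 225 N.

R_B ≈ 225 N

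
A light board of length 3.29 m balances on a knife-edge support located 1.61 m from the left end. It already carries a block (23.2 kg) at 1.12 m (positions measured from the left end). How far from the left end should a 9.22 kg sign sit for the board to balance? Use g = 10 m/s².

x ≈ 2.84 m from the left end

Take moments about the knife-edge support (at 1.61 m from the left end).
Block: 23.2 × 10 = 232 N down at 1.12 m → arm 0.49 m, τ = 232 × 0.49 = 113.7 N·m counterclockwise.
Net moment of existing loads = 113.7 N·m counterclockwise.
The sign weighs 9.22 × 10 = 92.2 N and must supply an equal clockwise moment, so its lever arm about the knife-edge support is 113.7 / 92.2 = 1.23 m.
That puts it at 1.61 + 1.23 = 2.84 m from the left end.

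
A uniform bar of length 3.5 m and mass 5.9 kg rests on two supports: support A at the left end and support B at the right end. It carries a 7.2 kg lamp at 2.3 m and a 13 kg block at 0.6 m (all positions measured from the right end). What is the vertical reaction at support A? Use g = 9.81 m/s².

R_A ≈ 97.2 N

Take moments about support B.
Beam weight: 5.9 × 9.81 = 57.88 N down at 1.75 m → arm 1.75 m, τ = 57.88 × 1.75 = 101.3 N·m counterclockwise.
Lamp: 7.2 × 9.81 = 70.63 N down at 2.3 m → arm 2.3 m, τ = 70.63 × 2.3 = 162.4 N·m counterclockwise.
Block: 13 × 9.81 = 127.5 N down at 0.6 m → arm 0.6 m, τ = 127.5 × 0.6 = 76.5 N·m counterclockwise.
Net load moment about support B = 340.2 N·m counterclockwise.
Reaction R at support A is upward at 3.5 m, arm 3.5 m → moment R × 3.5 clockwise.
Setting net torque to zero: R × 3.5 = 340.2 → R = 97.2 N.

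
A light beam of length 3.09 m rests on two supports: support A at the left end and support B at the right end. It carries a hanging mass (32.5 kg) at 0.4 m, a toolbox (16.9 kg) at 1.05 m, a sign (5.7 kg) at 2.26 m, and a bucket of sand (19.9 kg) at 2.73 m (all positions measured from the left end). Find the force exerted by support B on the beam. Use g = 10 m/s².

R_B ≈ 317 N

Sum moments about support A (its reaction then has zero moment arm).
Hanging mass: 32.5 × 10 = 325 N down at 0.4 m → arm 0.4 m, τ = 325 × 0.4 = 130 N·m clockwise.
Toolbox: 16.9 × 10 = 169 N down at 1.05 m → arm 1.05 m, τ = 169 × 1.05 = 177.5 N·m clockwise.
Sign: 5.7 × 10 = 57 N down at 2.26 m → arm 2.26 m, τ = 57 × 2.26 = 128.8 N·m clockwise.
Bucket of sand: 19.9 × 10 = 199 N down at 2.73 m → arm 2.73 m, τ = 199 × 2.73 = 543.3 N·m clockwise.
Net load moment about support A = 979.6 N·m clockwise.
Reaction R at support B is upward at 3.09 m, arm 3.09 m → moment R × 3.09 counterclockwise.
Στ = 0 ⇒ R × 3.09 = 979.6 ⇒ R = 317 N.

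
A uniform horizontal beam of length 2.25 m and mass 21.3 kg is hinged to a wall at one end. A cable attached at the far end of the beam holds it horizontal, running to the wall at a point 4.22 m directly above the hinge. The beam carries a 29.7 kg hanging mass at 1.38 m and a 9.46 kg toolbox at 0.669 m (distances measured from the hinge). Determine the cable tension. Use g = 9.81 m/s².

T ≈ 352 N

About the hinge:
Beam weight: 21.3 × 9.81 = 209 N down at 1.125 m → arm 1.125 m, τ = 209 × 1.125 = 235.1 N·m clockwise.
Hanging mass: 29.7 × 9.81 = 291.4 N down at 1.38 m → arm 1.38 m, τ = 291.4 × 1.38 = 402.1 N·m clockwise.
Toolbox: 9.46 × 9.81 = 92.8 N down at 0.669 m → arm 0.669 m, τ = 92.8 × 0.669 = 62.08 N·m clockwise.
Total clockwise load moment = 699.3 N·m.
The cable tension T acts at 2.25 m; only its component perpendicular to the beam, T sinθ, produces torque. sinθ = h/√(h²+d²) = 4.22/√(4.22²+2.25²) = 0.8824.
Setting net torque to zero: T × 2.25 × 0.8824 = 699.3 → T = 699.3 / 1.985 = 352 N.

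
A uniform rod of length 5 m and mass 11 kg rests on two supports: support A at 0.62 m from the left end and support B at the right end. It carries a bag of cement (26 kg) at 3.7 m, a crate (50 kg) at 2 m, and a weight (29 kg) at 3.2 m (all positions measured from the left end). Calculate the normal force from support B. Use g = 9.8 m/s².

Sum moments about support A (its reaction then has zero moment arm).
Beam weight: 11 × 9.8 = 107.8 N down at 2.5 m → arm 1.88 m, τ = 107.8 × 1.88 = 202.7 N·m clockwise.
Bag of cement: 26 × 9.8 = 254.8 N down at 3.7 m → arm 3.08 m, τ = 254.8 × 3.08 = 784.8 N·m clockwise.
Crate: 50 × 9.8 = 490 N down at 2 m → arm 1.38 m, τ = 490 × 1.38 = 676.2 N·m clockwise.
Weight: 29 × 9.8 = 284.2 N down at 3.2 m → arm 2.58 m, τ = 284.2 × 2.58 = 733.2 N·m clockwise.
Net load moment about support A = 2397 N·m clockwise.
Reaction R at support B is upward at 5 m, arm 4.38 m → moment R × 4.38 counterclockwise.
Setting net torque to zero: R × 4.38 = 2397 → R = 547 N.

R_B ≈ 547 N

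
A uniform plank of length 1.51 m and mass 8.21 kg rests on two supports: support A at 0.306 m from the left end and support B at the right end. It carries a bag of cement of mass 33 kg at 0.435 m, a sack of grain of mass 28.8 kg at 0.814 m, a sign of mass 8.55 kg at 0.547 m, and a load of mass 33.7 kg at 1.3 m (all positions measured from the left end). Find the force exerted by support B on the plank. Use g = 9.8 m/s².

R_B ≈ 473 N

Take moments about support A.
Beam weight: 8.21 × 9.8 = 80.46 N down at 0.755 m → arm 0.449 m, τ = 80.46 × 0.449 = 36.13 N·m clockwise.
Bag of cement: 33 × 9.8 = 323.4 N down at 0.435 m → arm 0.129 m, τ = 323.4 × 0.129 = 41.72 N·m clockwise.
Sack of grain: 28.8 × 9.8 = 282.2 N down at 0.814 m → arm 0.508 m, τ = 282.2 × 0.508 = 143.4 N·m clockwise.
Sign: 8.55 × 9.8 = 83.79 N down at 0.547 m → arm 0.241 m, τ = 83.79 × 0.241 = 20.19 N·m clockwise.
Load: 33.7 × 9.8 = 330.3 N down at 1.3 m → arm 0.994 m, τ = 330.3 × 0.994 = 328.3 N·m clockwise.
Net load moment about support A = 569.7 N·m clockwise.
Reaction R at support B is upward at 1.51 m, arm 1.204 m → moment R × 1.204 counterclockwise.
Στ = 0 ⇒ R × 1.204 = 569.7 ⇒ R = 473 N.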